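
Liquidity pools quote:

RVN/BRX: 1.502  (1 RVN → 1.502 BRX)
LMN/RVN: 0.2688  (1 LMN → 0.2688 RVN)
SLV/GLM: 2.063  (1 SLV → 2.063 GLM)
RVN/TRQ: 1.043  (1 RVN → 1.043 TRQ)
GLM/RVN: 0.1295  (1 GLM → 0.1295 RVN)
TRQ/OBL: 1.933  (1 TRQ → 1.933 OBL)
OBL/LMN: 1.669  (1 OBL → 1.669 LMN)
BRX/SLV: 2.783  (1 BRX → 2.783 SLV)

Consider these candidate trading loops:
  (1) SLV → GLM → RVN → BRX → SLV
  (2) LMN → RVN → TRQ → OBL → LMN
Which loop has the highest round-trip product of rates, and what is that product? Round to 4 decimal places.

1.1167

(1) 2.063 × 0.1295 × 1.502 × 2.783 = 1.11674
(2) 0.2688 × 1.043 × 1.933 × 1.669 = 0.90449
Highest is cycle (1) at 1.1167 (>1, arbitrage).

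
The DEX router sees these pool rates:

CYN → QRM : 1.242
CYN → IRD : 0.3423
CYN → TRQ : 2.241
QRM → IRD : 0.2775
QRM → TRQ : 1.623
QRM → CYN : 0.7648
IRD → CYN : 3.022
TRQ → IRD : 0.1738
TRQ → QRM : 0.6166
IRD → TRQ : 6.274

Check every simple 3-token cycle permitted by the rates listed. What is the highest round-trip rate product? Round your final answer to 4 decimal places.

1.1770

CYN→TRQ→IRD→CYN: 2.241 × 0.1738 × 3.022 = 1.17703
QRM→IRD→TRQ→QRM: 0.2775 × 6.274 × 0.6166 = 1.07352
CYN→TRQ→QRM→CYN: 2.241 × 0.6166 × 0.7648 = 1.05680
CYN→QRM→IRD→CYN: 1.242 × 0.2775 × 3.022 = 1.04155
Maximum is CYN→TRQ→IRD→CYN at 1.1770; arbitrage exists.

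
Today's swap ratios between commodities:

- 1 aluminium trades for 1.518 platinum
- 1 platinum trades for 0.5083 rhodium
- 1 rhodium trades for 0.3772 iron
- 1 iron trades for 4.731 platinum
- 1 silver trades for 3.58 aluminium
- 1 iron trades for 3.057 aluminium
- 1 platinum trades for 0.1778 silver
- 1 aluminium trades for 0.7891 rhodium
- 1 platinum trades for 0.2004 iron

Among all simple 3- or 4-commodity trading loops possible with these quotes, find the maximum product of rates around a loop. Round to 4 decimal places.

aluminium→platinum→silver→aluminium: 1.518 × 0.1778 × 3.58 = 0.96624
aluminium→platinum→iron→aluminium: 1.518 × 0.2004 × 3.057 = 0.92996
rhodium→iron→aluminium→rhodium: 0.3772 × 3.057 × 0.7891 = 0.90991
rhodium→iron→platinum→rhodium: 0.3772 × 4.731 × 0.5083 = 0.90708
rhodium→iron→aluminium→platinum→rhodium: 0.3772 × 3.057 × 1.518 × 0.5083 = 0.88973
Maximum is aluminium→platinum→silver→aluminium at 0.9662; no arbitrage — every cycle loses value.

0.9662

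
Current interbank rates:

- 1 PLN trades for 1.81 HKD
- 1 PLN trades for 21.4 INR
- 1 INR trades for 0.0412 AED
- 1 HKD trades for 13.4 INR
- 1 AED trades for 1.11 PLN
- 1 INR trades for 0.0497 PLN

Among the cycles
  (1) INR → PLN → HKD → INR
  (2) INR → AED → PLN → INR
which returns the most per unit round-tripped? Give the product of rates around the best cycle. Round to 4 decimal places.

1.2054

(1) 0.0497 × 1.81 × 13.4 = 1.20542
(2) 0.0412 × 1.11 × 21.4 = 0.97866
Highest is cycle (1) at 1.2054 (>1, arbitrage).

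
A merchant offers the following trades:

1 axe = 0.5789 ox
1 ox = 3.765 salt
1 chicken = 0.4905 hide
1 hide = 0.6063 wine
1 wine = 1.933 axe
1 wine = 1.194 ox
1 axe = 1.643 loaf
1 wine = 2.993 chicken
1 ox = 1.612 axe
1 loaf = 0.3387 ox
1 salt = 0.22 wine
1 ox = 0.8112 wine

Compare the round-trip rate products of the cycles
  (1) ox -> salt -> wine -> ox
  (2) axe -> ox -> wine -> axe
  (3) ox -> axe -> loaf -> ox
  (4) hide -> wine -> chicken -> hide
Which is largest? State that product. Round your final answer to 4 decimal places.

0.9890

(1) 3.765 × 0.22 × 1.194 = 0.98899
(2) 0.5789 × 0.8112 × 1.933 = 0.90774
(3) 1.612 × 1.643 × 0.3387 = 0.89705
(4) 0.6063 × 2.993 × 0.4905 = 0.89009
Highest is cycle (1) at 0.9890 (≤1, no arbitrage).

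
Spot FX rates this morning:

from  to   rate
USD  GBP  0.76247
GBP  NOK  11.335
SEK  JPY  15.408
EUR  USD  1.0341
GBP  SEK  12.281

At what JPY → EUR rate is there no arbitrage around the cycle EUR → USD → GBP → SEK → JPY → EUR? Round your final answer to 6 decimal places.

0.006702

Known legs of the cycle: 1.0341 × 0.76247 × 12.281 × 15.408 = 149.198789632782096
For no arbitrage the full-cycle product must be 1, so the missing rate is 1 / 149.198789632782096 ≈ 0.00670247.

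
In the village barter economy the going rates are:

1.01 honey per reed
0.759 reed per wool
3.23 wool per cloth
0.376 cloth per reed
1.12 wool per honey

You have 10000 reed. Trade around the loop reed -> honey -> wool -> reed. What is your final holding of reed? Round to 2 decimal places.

10000 reed × 1.01 = 10100 honey
10100 honey × 1.12 = 11312 wool
11312 wool × 0.759 = 8585.808 reed

8585.81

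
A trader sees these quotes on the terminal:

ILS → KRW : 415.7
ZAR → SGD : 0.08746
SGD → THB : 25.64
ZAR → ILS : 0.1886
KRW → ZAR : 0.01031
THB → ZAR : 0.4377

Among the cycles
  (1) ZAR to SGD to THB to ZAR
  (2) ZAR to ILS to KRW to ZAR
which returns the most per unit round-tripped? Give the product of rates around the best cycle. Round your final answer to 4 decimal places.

0.9815

(1) 0.08746 × 25.64 × 0.4377 = 0.98153
(2) 0.1886 × 415.7 × 0.01031 = 0.80831
Highest is cycle (1) at 0.9815 (≤1, no arbitrage).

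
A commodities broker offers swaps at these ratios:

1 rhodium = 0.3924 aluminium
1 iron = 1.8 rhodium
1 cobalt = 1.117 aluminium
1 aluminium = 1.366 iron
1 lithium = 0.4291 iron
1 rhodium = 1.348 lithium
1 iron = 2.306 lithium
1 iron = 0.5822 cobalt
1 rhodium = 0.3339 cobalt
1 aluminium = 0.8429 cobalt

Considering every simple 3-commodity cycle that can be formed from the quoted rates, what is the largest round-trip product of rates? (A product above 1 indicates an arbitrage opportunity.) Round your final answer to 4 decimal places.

iron→rhodium→lithium→iron: 1.8 × 1.348 × 0.4291 = 1.04117
iron→rhodium→aluminium→iron: 1.8 × 0.3924 × 1.366 = 0.96483
iron→cobalt→aluminium→iron: 0.5822 × 1.117 × 1.366 = 0.88833
Maximum is iron→rhodium→lithium→iron at 1.0412; arbitrage exists.

1.0412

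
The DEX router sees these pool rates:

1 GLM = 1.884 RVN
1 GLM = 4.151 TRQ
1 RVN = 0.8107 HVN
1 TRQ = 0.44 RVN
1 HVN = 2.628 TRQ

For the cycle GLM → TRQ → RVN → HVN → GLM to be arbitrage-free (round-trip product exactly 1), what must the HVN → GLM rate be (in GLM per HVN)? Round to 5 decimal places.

0.67536

Known legs of the cycle: 4.151 × 0.44 × 0.8107 = 1.480694908
For no arbitrage the full-cycle product must be 1, so the missing rate is 1 / 1.480694908 ≈ 0.6753586.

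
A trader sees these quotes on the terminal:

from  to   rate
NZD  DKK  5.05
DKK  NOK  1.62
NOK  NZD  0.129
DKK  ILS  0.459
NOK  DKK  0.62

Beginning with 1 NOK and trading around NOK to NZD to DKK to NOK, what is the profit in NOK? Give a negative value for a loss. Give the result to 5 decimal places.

0.05535

1 NOK × 0.129 = 0.129 NZD
0.129 NZD × 5.05 = 0.65145 DKK
0.65145 DKK × 1.62 = 1.055349 NOK
Net change: 1.055349 − 1 = 0.055349 NOK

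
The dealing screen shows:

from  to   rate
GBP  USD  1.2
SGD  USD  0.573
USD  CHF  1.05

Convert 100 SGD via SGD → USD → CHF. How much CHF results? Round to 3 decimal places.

60.165

100 SGD × 0.573 = 57.3 USD
57.3 USD × 1.05 = 60.165 CHF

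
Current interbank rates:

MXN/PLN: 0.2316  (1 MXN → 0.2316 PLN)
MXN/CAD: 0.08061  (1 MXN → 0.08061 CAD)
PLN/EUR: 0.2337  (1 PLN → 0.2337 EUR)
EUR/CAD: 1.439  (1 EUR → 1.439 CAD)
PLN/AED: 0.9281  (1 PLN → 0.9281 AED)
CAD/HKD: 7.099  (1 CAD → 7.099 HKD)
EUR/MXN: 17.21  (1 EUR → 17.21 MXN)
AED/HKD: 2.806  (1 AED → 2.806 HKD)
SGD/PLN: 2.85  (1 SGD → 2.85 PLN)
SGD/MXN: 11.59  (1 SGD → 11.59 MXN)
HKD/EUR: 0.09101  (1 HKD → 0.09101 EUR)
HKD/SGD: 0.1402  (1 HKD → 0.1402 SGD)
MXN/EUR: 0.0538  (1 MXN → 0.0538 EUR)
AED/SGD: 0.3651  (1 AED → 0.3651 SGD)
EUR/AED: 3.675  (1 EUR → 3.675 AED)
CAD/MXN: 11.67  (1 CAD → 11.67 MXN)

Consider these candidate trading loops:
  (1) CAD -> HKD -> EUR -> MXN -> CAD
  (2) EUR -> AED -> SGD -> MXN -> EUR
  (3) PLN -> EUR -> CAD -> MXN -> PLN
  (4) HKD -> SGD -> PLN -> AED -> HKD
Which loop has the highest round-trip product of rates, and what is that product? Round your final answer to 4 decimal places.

1.0406

(1) 7.099 × 0.09101 × 17.21 × 0.08061 = 0.89631
(2) 3.675 × 0.3651 × 11.59 × 0.0538 = 0.83663
(3) 0.2337 × 1.439 × 11.67 × 0.2316 = 0.90893
(4) 0.1402 × 2.85 × 0.9281 × 2.806 = 1.04058
Highest is cycle (4) at 1.0406 (>1, arbitrage).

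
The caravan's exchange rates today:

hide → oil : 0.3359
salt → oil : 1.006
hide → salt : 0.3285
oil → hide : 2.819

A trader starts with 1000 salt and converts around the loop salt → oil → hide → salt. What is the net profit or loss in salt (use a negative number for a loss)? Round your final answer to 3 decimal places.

-68.402

1000 salt × 1.006 = 1006 oil
1006 oil × 2.819 = 2835.914 hide
2835.914 hide × 0.3285 = 931.597749 salt
Net change: 931.597749 − 1000 = -68.402251 salt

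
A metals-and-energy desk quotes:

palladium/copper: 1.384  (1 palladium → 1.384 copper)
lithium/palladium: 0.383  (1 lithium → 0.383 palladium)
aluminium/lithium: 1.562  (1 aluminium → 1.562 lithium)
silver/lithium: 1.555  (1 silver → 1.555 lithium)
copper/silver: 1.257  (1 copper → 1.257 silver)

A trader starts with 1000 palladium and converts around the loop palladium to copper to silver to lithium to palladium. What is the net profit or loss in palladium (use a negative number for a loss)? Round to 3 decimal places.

36.097

1000 palladium × 1.384 = 1384 copper
1384 copper × 1.257 = 1739.688 silver
1739.688 silver × 1.555 = 2705.21484 lithium
2705.21484 lithium × 0.383 = 1036.09728372 palladium
Net change: 1036.09728372 − 1000 = 36.09728372 palladium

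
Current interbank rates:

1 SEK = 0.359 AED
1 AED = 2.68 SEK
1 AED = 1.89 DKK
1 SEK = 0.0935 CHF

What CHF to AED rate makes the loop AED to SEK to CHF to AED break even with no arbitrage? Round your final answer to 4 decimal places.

Known legs of the cycle: 2.68 × 0.0935 = 0.25058
For no arbitrage the full-cycle product must be 1, so the missing rate is 1 / 0.25058 ≈ 3.990741.

3.9907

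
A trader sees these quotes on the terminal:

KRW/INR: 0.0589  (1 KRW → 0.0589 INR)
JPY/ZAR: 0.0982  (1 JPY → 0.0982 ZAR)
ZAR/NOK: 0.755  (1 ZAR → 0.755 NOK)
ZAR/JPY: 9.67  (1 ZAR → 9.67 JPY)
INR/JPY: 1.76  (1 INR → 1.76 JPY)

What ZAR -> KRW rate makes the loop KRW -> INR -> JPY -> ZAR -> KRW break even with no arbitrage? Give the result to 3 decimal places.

98.234

Known legs of the cycle: 0.0589 × 1.76 × 0.0982 = 0.0101798048
For no arbitrage the full-cycle product must be 1, so the missing rate is 1 / 0.0101798048 ≈ 98.23371.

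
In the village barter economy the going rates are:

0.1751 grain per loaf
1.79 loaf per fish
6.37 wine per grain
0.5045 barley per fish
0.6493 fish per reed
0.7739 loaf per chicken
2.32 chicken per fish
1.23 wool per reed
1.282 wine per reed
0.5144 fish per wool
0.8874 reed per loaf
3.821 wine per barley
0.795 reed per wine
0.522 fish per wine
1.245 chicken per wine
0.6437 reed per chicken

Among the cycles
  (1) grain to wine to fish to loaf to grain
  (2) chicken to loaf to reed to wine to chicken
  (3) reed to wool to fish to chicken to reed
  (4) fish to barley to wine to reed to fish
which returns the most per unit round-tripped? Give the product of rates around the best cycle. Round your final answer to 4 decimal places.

(1) 6.37 × 0.522 × 1.79 × 0.1751 = 1.04220
(2) 0.7739 × 0.8874 × 1.282 × 1.245 = 1.09613
(3) 1.23 × 0.5144 × 2.32 × 0.6437 = 0.94488
(4) 0.5045 × 3.821 × 0.795 × 0.6493 = 0.99506
Highest is cycle (2) at 1.0961 (>1, arbitrage).

1.0961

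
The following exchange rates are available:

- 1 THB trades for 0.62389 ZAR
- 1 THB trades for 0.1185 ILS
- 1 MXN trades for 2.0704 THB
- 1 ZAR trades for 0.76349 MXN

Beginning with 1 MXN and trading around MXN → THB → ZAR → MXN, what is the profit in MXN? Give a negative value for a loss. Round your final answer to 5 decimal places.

1 MXN × 2.0704 = 2.0704 THB
2.0704 THB × 0.62389 = 1.291701856 ZAR
1.291701856 ZAR × 0.76349 = 0.98620145003744 MXN
Net change: 0.98620145003744 − 1 = -0.01379854996256 MXN

-0.01380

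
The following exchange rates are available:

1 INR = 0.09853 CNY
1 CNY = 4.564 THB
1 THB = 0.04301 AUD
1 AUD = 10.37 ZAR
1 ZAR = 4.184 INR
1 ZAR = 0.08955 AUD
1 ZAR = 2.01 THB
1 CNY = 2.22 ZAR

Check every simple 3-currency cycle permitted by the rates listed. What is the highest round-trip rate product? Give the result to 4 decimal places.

ZAR→INR→CNY→ZAR: 4.184 × 0.09853 × 2.22 = 0.91519
ZAR→THB→AUD→ZAR: 2.01 × 0.04301 × 10.37 = 0.89649
Maximum is ZAR→INR→CNY→ZAR at 0.9152; no arbitrage — every cycle loses value.

0.9152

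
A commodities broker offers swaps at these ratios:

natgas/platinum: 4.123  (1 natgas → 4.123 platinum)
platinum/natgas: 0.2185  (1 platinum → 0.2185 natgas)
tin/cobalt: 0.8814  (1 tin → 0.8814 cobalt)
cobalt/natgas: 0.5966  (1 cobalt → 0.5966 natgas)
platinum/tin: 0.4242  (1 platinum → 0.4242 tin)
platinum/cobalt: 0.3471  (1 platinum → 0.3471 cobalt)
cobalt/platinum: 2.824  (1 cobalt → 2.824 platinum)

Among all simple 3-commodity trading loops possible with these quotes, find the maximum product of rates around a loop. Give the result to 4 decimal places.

1.0559

tin→cobalt→platinum→tin: 0.8814 × 2.824 × 0.4242 = 1.05587
cobalt→natgas→platinum→cobalt: 0.5966 × 4.123 × 0.3471 = 0.85379
Maximum is tin→cobalt→platinum→tin at 1.0559; arbitrage exists.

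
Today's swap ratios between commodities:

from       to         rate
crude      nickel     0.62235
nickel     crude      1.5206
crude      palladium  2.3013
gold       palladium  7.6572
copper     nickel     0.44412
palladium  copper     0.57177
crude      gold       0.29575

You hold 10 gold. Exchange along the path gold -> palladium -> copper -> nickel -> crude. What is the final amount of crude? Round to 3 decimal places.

10 gold × 7.6572 = 76.572 palladium
76.572 palladium × 0.57177 = 43.78157244 copper
43.78157244 copper × 0.44412 = 19.4442719520528 nickel
19.4442719520528 nickel × 1.5206 = 29.56695993029148768 crude

29.567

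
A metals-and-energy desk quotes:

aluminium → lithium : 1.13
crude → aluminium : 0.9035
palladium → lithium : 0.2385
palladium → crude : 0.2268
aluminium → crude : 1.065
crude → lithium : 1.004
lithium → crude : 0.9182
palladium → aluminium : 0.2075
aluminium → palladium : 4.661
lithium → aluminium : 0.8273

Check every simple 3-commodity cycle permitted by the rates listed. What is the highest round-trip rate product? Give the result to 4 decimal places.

palladium→crude→aluminium→palladium: 0.2268 × 0.9035 × 4.661 = 0.95510
aluminium→lithium→crude→aluminium: 1.13 × 0.9182 × 0.9035 = 0.93744
palladium→lithium→aluminium→palladium: 0.2385 × 0.8273 × 4.661 = 0.91967
aluminium→crude→lithium→aluminium: 1.065 × 1.004 × 0.8273 = 0.88460
Maximum is palladium→crude→aluminium→palladium at 0.9551; no arbitrage — every cycle loses value.

0.9551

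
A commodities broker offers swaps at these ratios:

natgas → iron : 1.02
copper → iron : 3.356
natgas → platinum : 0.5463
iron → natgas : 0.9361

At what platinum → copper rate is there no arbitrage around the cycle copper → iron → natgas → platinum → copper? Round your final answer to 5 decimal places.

0.58267

Known legs of the cycle: 3.356 × 0.9361 × 0.5463 = 1.71622963908
For no arbitrage the full-cycle product must be 1, so the missing rate is 1 / 1.71622963908 ≈ 0.5826726.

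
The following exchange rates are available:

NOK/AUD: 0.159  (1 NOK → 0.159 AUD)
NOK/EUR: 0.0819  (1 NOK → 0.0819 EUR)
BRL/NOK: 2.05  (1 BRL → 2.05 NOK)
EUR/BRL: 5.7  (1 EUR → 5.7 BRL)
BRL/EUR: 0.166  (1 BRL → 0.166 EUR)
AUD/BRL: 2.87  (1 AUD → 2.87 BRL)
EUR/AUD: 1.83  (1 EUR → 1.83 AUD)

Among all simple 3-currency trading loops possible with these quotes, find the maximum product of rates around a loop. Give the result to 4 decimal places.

BRL→NOK→EUR→BRL: 2.05 × 0.0819 × 5.7 = 0.95700
BRL→NOK→AUD→BRL: 2.05 × 0.159 × 2.87 = 0.93548
BRL→EUR→AUD→BRL: 0.166 × 1.83 × 2.87 = 0.87185
Maximum is BRL→NOK→EUR→BRL at 0.9570; no arbitrage — every cycle loses value.

0.9570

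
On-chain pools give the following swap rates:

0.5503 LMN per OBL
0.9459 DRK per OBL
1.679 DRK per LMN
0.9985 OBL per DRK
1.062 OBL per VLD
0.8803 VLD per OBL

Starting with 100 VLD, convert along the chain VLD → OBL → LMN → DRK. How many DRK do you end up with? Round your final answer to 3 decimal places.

98.124

100 VLD × 1.062 = 106.2 OBL
106.2 OBL × 0.5503 = 58.44186 LMN
58.44186 LMN × 1.679 = 98.12388294 DRK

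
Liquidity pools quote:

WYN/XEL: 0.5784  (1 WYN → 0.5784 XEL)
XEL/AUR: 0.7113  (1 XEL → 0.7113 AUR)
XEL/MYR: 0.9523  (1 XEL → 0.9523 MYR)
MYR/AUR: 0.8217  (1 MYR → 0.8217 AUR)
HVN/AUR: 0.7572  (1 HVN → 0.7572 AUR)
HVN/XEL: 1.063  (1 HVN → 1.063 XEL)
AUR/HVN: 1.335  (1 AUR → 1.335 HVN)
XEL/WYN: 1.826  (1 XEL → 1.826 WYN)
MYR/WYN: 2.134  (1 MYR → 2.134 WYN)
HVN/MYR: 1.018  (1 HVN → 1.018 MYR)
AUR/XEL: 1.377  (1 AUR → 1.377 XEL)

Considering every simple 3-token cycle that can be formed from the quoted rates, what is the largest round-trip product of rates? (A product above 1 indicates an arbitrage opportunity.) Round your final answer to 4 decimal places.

1.1754

MYR→WYN→XEL→MYR: 2.134 × 0.5784 × 0.9523 = 1.17543
MYR→AUR→HVN→MYR: 0.8217 × 1.335 × 1.018 = 1.11671
MYR→AUR→XEL→MYR: 0.8217 × 1.377 × 0.9523 = 1.07751
AUR→HVN→XEL→AUR: 1.335 × 1.063 × 0.7113 = 1.00941
Maximum is MYR→WYN→XEL→MYR at 1.1754; arbitrage exists.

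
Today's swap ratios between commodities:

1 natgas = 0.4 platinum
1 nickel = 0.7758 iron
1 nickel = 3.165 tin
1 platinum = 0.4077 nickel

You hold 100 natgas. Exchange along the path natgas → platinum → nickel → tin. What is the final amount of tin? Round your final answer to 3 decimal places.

100 natgas × 0.4 = 40 platinum
40 platinum × 0.4077 = 16.308 nickel
16.308 nickel × 3.165 = 51.61482 tin

51.615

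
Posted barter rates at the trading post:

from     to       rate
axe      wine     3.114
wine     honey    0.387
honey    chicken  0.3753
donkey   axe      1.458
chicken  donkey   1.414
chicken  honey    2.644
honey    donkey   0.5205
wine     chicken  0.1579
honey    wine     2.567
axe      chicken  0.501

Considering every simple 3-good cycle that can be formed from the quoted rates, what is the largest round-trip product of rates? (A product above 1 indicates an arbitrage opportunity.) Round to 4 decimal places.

wine→chicken→honey→wine: 0.1579 × 2.644 × 2.567 = 1.07169
donkey→axe→chicken→donkey: 1.458 × 0.501 × 1.414 = 1.03287
Maximum is wine→chicken→honey→wine at 1.0717; arbitrage exists.

1.0717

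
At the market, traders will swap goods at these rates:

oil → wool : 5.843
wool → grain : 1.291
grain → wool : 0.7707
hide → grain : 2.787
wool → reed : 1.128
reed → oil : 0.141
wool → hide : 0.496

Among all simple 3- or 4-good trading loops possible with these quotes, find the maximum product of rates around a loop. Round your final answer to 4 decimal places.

hide→grain→wool→hide: 2.787 × 0.7707 × 0.496 = 1.06538
wool→reed→oil→wool: 1.128 × 0.141 × 5.843 = 0.92932
Maximum is hide→grain→wool→hide at 1.0654; arbitrage exists.

1.0654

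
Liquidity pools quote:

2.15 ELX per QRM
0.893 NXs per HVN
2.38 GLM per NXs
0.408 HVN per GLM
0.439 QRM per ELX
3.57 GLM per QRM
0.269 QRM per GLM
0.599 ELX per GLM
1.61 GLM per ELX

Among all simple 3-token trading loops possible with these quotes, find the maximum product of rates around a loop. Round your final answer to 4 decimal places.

QRM→GLM→ELX→QRM: 3.57 × 0.599 × 0.439 = 0.93877
QRM→ELX→GLM→QRM: 2.15 × 1.61 × 0.269 = 0.93114
HVN→NXs→GLM→HVN: 0.893 × 2.38 × 0.408 = 0.86714
Maximum is QRM→GLM→ELX→QRM at 0.9388; no arbitrage — every cycle loses value.

0.9388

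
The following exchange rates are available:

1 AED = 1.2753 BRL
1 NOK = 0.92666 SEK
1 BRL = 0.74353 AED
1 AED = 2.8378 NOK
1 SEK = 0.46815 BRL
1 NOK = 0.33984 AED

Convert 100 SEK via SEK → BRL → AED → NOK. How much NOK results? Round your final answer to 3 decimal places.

98.779

100 SEK × 0.46815 = 46.815 BRL
46.815 BRL × 0.74353 = 34.80835695 AED
34.80835695 AED × 2.8378 = 98.77915535271 NOK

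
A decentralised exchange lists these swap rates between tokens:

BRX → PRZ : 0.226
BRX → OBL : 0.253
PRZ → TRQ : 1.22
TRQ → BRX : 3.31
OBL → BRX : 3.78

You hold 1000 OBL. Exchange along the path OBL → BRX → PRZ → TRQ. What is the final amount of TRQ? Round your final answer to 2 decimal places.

1000 OBL × 3.78 = 3780 BRX
3780 BRX × 0.226 = 854.28 PRZ
854.28 PRZ × 1.22 = 1042.2216 TRQ

1042.22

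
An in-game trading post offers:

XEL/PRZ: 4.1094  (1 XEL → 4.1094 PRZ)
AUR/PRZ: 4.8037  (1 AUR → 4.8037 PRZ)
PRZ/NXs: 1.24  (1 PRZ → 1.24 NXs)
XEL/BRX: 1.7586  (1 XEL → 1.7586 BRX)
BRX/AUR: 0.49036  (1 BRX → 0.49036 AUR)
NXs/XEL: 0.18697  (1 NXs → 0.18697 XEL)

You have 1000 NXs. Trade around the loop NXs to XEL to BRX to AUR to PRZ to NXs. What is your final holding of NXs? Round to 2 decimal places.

1000 NXs × 0.18697 = 186.97 XEL
186.97 XEL × 1.7586 = 328.805442 BRX
328.805442 BRX × 0.49036 = 161.23303653912 AUR
161.23303653912 AUR × 4.8037 = 774.515137622970744 PRZ
774.515137622970744 PRZ × 1.24 = 960.39877065248372256 NXs

960.40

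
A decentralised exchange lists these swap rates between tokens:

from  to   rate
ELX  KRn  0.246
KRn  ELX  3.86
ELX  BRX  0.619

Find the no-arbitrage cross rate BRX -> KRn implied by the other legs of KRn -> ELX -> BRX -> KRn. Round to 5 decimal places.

0.41853

Known legs of the cycle: 3.86 × 0.619 = 2.38934
For no arbitrage the full-cycle product must be 1, so the missing rate is 1 / 2.38934 ≈ 0.4185256.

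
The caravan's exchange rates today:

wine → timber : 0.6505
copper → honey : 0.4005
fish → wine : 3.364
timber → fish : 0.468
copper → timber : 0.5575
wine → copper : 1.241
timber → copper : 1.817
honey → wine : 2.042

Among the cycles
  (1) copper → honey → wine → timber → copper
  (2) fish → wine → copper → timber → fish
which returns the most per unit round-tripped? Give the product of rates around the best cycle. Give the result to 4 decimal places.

(1) 0.4005 × 2.042 × 0.6505 × 1.817 = 0.96663
(2) 3.364 × 1.241 × 0.5575 × 0.468 = 1.08923
Highest is cycle (2) at 1.0892 (>1, arbitrage).

1.0892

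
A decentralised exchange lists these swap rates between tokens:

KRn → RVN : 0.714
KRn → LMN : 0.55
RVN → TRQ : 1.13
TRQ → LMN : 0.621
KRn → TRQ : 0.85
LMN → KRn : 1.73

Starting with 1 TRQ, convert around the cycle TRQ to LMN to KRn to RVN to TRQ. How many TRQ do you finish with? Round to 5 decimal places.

1 TRQ × 0.621 = 0.621 LMN
0.621 LMN × 1.73 = 1.07433 KRn
1.07433 KRn × 0.714 = 0.76707162 RVN
0.76707162 RVN × 1.13 = 0.8667909306 TRQ

0.86679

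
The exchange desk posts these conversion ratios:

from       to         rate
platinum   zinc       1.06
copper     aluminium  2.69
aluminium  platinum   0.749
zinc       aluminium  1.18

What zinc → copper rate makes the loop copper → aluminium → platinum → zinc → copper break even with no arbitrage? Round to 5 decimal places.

0.46823

Known legs of the cycle: 2.69 × 0.749 × 1.06 = 2.1356986
For no arbitrage the full-cycle product must be 1, so the missing rate is 1 / 2.1356986 ≈ 0.4682309.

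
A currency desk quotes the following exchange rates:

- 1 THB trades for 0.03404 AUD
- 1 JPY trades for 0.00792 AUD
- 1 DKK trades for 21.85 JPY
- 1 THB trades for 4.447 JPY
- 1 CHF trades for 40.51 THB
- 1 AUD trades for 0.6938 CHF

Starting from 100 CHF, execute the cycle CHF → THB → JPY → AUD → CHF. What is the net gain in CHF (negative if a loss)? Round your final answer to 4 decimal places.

-1.0106

100 CHF × 40.51 = 4051 THB
4051 THB × 4.447 = 18014.797 JPY
18014.797 JPY × 0.00792 = 142.67719224 AUD
142.67719224 AUD × 0.6938 = 98.989435976112 CHF
Net change: 98.989435976112 − 100 = -1.010564023888 CHF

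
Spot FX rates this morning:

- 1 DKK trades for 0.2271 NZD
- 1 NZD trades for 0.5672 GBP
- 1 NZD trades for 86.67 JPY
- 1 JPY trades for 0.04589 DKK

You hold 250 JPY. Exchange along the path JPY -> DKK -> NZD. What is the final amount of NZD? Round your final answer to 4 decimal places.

250 JPY × 0.04589 = 11.4725 DKK
11.4725 DKK × 0.2271 = 2.60540475 NZD

2.6054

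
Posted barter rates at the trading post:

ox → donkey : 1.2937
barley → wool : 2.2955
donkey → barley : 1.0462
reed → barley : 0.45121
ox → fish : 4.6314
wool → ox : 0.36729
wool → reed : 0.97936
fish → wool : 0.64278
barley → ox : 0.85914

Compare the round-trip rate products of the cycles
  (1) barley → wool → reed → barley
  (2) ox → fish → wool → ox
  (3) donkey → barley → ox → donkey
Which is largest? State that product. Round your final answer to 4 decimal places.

(1) 2.2955 × 0.97936 × 0.45121 = 1.01437
(2) 4.6314 × 0.64278 × 0.36729 = 1.09341
(3) 1.0462 × 0.85914 × 1.2937 = 1.16282
Highest is cycle (3) at 1.1628 (>1, arbitrage).

1.1628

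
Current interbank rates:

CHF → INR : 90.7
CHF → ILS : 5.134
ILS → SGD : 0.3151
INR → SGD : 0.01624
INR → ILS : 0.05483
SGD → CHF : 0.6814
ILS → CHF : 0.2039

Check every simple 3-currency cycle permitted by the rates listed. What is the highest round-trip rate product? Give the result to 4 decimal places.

1.1023

ILS→SGD→CHF→ILS: 0.3151 × 0.6814 × 5.134 = 1.10232
INR→ILS→CHF→INR: 0.05483 × 0.2039 × 90.7 = 1.01401
INR→SGD→CHF→INR: 0.01624 × 0.6814 × 90.7 = 1.00368
Maximum is ILS→SGD→CHF→ILS at 1.1023; arbitrage exists.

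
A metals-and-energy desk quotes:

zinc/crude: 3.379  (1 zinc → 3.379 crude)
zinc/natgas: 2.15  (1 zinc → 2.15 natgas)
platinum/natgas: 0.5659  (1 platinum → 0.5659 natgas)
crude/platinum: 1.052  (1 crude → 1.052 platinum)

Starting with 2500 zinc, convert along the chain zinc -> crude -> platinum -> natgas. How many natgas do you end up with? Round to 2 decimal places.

5029.02

2500 zinc × 3.379 = 8447.5 crude
8447.5 crude × 1.052 = 8886.77 platinum
8886.77 platinum × 0.5659 = 5029.023143 natgas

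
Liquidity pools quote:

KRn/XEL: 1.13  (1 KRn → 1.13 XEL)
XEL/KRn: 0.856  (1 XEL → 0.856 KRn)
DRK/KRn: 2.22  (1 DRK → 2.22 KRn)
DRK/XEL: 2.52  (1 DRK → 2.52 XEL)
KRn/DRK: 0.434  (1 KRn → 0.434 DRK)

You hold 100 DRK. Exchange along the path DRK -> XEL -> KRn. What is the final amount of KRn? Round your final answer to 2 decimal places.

100 DRK × 2.52 = 252 XEL
252 XEL × 0.856 = 215.712 KRn

215.71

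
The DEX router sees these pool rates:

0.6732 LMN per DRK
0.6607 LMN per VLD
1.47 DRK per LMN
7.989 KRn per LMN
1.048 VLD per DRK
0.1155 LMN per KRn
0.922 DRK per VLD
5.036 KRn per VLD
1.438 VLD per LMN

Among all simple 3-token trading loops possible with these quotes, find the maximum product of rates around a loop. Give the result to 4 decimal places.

1.0178

LMN→DRK→VLD→LMN: 1.47 × 1.048 × 0.6607 = 1.01785
LMN→VLD→DRK→LMN: 1.438 × 0.922 × 0.6732 = 0.89255
LMN→VLD→KRn→LMN: 1.438 × 5.036 × 0.1155 = 0.83642
Maximum is LMN→DRK→VLD→LMN at 1.0178; arbitrage exists.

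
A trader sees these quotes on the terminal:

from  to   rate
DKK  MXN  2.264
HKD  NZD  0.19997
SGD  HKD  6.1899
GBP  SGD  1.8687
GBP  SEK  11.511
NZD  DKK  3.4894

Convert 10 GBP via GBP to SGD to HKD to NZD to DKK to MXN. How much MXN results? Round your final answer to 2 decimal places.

182.73

10 GBP × 1.8687 = 18.687 SGD
18.687 SGD × 6.1899 = 115.6706613 HKD
115.6706613 HKD × 0.19997 = 23.130662140161 NZD
23.130662140161 NZD × 3.4894 = 80.7121324718777934 DKK
80.7121324718777934 DKK × 2.264 = 182.7322679163313242576 MXN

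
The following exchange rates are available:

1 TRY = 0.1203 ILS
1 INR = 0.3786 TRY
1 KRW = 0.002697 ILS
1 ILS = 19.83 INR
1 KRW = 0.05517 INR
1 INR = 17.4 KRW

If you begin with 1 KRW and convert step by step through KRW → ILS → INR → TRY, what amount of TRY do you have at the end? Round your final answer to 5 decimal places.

1 KRW × 0.002697 = 0.002697 ILS
0.002697 ILS × 19.83 = 0.05348151 INR
0.05348151 INR × 0.3786 = 0.020248099686 TRY

0.02025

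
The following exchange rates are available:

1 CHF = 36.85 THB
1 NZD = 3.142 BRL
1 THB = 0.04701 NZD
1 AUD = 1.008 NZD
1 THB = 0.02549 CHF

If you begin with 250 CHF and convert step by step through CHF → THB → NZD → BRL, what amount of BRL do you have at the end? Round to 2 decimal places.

1360.74

250 CHF × 36.85 = 9212.5 THB
9212.5 THB × 0.04701 = 433.079625 NZD
433.079625 NZD × 3.142 = 1360.73618175 BRL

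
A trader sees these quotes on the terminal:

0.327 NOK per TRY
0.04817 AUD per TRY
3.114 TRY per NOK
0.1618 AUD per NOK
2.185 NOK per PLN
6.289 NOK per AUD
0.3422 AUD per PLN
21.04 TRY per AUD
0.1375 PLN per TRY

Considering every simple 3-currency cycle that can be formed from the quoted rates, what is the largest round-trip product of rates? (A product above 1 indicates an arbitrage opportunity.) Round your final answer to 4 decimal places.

TRY→NOK→AUD→TRY: 0.327 × 0.1618 × 21.04 = 1.11320
TRY→PLN→AUD→TRY: 0.1375 × 0.3422 × 21.04 = 0.98998
TRY→AUD→NOK→TRY: 0.04817 × 6.289 × 3.114 = 0.94336
TRY→PLN→NOK→TRY: 0.1375 × 2.185 × 3.114 = 0.93556
Maximum is TRY→NOK→AUD→TRY at 1.1132; arbitrage exists.

1.1132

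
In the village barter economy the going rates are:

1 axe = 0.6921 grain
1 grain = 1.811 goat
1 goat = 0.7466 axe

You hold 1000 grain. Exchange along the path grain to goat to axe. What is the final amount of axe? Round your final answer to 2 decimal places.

1000 grain × 1.811 = 1811 goat
1811 goat × 0.7466 = 1352.0926 axe

1352.09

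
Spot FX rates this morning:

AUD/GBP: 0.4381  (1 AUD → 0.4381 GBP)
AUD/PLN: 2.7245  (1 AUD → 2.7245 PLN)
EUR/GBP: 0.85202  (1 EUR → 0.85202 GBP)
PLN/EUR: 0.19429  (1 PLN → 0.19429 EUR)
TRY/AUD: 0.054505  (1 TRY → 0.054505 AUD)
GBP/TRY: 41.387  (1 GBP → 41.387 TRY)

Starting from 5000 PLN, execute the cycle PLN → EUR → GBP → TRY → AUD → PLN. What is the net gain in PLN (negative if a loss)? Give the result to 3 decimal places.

5000 PLN × 0.19429 = 971.45 EUR
971.45 EUR × 0.85202 = 827.694829 GBP
827.694829 GBP × 41.387 = 34255.805887823 TRY
34255.805887823 TRY × 0.054505 = 1867.112699915792615 AUD
1867.112699915792615 AUD × 2.7245 = 5086.9485509205769795675 PLN
Net change: 5086.9485509205769795675 − 5000 = 86.9485509205769795675 PLN

86.949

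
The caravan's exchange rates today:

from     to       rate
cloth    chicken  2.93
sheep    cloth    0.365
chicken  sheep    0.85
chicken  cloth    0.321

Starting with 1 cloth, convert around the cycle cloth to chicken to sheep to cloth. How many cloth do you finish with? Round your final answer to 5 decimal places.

0.90903

1 cloth × 2.93 = 2.93 chicken
2.93 chicken × 0.85 = 2.4905 sheep
2.4905 sheep × 0.365 = 0.9090325 cloth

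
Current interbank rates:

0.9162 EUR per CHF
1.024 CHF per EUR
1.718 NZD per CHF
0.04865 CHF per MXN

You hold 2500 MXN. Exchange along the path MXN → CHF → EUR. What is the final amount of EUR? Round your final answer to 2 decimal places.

2500 MXN × 0.04865 = 121.625 CHF
121.625 CHF × 0.9162 = 111.432825 EUR

111.43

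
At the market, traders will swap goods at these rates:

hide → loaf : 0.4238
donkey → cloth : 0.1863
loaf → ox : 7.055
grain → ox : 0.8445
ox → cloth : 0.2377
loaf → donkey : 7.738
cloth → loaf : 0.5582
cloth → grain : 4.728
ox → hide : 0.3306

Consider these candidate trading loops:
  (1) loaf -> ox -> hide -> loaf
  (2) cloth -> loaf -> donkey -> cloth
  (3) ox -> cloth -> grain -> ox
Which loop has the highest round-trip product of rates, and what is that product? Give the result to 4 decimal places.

0.9885

(1) 7.055 × 0.3306 × 0.4238 = 0.98846
(2) 0.5582 × 7.738 × 0.1863 = 0.80470
(3) 0.2377 × 4.728 × 0.8445 = 0.94909
Highest is cycle (1) at 0.9885 (≤1, no arbitrage).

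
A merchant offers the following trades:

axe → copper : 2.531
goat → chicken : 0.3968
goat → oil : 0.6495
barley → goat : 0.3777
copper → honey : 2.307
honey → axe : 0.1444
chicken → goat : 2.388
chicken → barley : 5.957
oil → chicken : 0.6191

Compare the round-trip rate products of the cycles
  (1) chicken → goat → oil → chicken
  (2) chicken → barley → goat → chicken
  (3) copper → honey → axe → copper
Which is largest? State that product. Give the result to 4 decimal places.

0.9602

(1) 2.388 × 0.6495 × 0.6191 = 0.96023
(2) 5.957 × 0.3777 × 0.3968 = 0.89278
(3) 2.307 × 0.1444 × 2.531 = 0.84315
Highest is cycle (1) at 0.9602 (≤1, no arbitrage).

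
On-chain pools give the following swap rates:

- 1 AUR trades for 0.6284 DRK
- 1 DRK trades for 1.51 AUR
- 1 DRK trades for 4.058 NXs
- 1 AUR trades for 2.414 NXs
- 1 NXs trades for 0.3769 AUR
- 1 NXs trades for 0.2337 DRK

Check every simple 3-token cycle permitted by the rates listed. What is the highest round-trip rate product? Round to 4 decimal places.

AUR→DRK→NXs→AUR: 0.6284 × 4.058 × 0.3769 = 0.96111
AUR→NXs→DRK→AUR: 2.414 × 0.2337 × 1.51 = 0.85187
Maximum is AUR→DRK→NXs→AUR at 0.9611; no arbitrage — every cycle loses value.

0.9611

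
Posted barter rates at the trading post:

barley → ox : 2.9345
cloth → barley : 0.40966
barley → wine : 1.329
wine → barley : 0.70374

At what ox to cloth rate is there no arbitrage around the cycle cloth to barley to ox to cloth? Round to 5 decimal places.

0.83184

Known legs of the cycle: 0.40966 × 2.9345 = 1.20214727
For no arbitrage the full-cycle product must be 1, so the missing rate is 1 / 1.20214727 ≈ 0.8318448.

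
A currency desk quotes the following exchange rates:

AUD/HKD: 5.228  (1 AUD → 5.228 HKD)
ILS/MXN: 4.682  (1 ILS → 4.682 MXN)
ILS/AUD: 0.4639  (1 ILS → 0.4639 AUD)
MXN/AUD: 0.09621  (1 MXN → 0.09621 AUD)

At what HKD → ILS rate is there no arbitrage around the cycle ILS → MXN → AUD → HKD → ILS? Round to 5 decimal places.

Known legs of the cycle: 4.682 × 0.09621 × 5.228 = 2.35497989016
For no arbitrage the full-cycle product must be 1, so the missing rate is 1 / 2.35497989016 ≈ 0.4246321.

0.42463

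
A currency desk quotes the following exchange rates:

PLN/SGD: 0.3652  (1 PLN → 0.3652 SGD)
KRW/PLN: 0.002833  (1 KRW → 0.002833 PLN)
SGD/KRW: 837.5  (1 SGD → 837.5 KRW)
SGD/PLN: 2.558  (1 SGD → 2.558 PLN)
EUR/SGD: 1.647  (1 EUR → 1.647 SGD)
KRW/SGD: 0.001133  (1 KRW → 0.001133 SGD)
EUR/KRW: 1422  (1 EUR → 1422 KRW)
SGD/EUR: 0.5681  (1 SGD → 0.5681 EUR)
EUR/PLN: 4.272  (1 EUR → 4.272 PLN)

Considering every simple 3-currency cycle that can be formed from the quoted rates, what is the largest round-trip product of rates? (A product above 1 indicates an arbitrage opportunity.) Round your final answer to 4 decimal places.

0.9153

KRW→SGD→EUR→KRW: 0.001133 × 0.5681 × 1422 = 0.91528
EUR→PLN→SGD→EUR: 4.272 × 0.3652 × 0.5681 = 0.88631
KRW→PLN→SGD→KRW: 0.002833 × 0.3652 × 837.5 = 0.86649
Maximum is KRW→SGD→EUR→KRW at 0.9153; no arbitrage — every cycle loses value.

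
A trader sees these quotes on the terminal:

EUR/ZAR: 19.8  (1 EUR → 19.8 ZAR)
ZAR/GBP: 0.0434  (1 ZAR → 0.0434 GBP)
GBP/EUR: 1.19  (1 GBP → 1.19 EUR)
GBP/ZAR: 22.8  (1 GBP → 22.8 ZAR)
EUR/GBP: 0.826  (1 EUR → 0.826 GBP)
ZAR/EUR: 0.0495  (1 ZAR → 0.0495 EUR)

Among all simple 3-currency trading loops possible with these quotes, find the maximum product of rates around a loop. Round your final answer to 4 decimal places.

ZAR→GBP→EUR→ZAR: 0.0434 × 1.19 × 19.8 = 1.02259
ZAR→EUR→GBP→ZAR: 0.0495 × 0.826 × 22.8 = 0.93222
Maximum is ZAR→GBP→EUR→ZAR at 1.0226; arbitrage exists.

1.0226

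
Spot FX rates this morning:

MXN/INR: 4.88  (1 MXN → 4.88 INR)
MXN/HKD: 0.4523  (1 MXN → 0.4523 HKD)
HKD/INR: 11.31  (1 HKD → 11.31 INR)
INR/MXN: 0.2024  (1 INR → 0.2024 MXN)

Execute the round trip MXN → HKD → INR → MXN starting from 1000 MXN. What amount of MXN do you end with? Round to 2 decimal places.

1000 MXN × 0.4523 = 452.3 HKD
452.3 HKD × 11.31 = 5115.513 INR
5115.513 INR × 0.2024 = 1035.3798312 MXN

1035.38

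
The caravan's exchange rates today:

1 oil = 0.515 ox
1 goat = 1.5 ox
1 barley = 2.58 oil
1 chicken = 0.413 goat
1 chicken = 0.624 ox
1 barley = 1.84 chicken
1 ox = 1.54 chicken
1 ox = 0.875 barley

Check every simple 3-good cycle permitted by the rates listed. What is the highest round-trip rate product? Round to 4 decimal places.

1.1626

ox→barley→oil→ox: 0.875 × 2.58 × 0.515 = 1.16261
ox→barley→chicken→ox: 0.875 × 1.84 × 0.624 = 1.00464
ox→chicken→goat→ox: 1.54 × 0.413 × 1.5 = 0.95403
Maximum is ox→barley→oil→ox at 1.1626; arbitrage exists.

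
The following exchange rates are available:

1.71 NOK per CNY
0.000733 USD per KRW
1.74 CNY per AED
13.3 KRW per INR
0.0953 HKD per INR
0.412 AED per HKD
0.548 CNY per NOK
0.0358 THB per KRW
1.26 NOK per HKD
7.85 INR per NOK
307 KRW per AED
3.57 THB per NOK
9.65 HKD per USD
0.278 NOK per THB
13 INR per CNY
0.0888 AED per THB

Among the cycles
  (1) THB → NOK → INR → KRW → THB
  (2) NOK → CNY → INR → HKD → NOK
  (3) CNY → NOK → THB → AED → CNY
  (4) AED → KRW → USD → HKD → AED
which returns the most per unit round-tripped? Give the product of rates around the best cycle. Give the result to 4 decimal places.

1.0391

(1) 0.278 × 7.85 × 13.3 × 0.0358 = 1.03908
(2) 0.548 × 13 × 0.0953 × 1.26 = 0.85544
(3) 1.71 × 3.57 × 0.0888 × 1.74 = 0.94325
(4) 307 × 0.000733 × 9.65 × 0.412 = 0.89468
Highest is cycle (1) at 1.0391 (>1, arbitrage).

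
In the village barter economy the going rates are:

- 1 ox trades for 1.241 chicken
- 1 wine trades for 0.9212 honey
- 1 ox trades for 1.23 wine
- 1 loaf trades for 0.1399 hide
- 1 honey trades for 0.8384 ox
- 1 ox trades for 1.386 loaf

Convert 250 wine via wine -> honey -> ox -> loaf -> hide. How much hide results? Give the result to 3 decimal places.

37.439

250 wine × 0.9212 = 230.3 honey
230.3 honey × 0.8384 = 193.08352 ox
193.08352 ox × 1.386 = 267.61375872 loaf
267.61375872 loaf × 0.1399 = 37.439164844928 hide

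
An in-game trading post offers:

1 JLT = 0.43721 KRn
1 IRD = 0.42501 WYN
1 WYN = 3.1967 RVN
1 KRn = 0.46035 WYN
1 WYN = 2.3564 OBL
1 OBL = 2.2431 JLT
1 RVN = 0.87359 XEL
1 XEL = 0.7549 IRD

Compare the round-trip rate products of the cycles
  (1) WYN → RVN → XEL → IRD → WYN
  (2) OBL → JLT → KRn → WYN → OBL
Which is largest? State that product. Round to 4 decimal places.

(1) 3.1967 × 0.87359 × 0.7549 × 0.42501 = 0.89598
(2) 2.2431 × 0.43721 × 0.46035 × 2.3564 = 1.06384
Highest is cycle (2) at 1.0638 (>1, arbitrage).

1.0638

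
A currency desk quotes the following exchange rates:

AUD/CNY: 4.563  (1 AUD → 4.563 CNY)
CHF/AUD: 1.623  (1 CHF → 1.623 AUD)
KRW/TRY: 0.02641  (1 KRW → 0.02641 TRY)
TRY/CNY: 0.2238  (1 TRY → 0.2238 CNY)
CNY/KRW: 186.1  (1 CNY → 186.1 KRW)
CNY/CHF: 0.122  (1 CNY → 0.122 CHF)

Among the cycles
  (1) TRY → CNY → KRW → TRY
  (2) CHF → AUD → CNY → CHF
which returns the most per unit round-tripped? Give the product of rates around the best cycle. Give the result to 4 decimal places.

1.1000

(1) 0.2238 × 186.1 × 0.02641 = 1.09995
(2) 1.623 × 4.563 × 0.122 = 0.90350
Highest is cycle (1) at 1.1000 (>1, arbitrage).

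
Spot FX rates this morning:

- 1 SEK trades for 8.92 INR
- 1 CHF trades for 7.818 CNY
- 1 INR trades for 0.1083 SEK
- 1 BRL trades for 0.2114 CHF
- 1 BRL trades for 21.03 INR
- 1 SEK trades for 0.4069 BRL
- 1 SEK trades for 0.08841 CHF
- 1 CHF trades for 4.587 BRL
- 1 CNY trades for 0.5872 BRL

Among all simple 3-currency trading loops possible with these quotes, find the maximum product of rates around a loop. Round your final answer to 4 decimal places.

0.9705

BRL→CHF→CNY→BRL: 0.2114 × 7.818 × 0.5872 = 0.97048
SEK→BRL→INR→SEK: 0.4069 × 21.03 × 0.1083 = 0.92673
Maximum is BRL→CHF→CNY→BRL at 0.9705; no arbitrage — every cycle loses value.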